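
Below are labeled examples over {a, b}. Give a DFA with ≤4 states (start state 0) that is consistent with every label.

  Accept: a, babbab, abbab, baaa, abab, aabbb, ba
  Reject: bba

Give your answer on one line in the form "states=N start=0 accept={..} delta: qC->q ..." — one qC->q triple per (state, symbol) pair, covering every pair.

State merging on the prefix tree: take the shortest (then alphabetical) example prefix whose next move is undefined and point that move at state 0, else 1, else 2, ...; a target is out if some Accept/Reject pair would then sit in one state with the same input left (inseparable). If every existing state is out, open a new one.
a: 0a undefined. 0a->0: ok.
b: 0b undefined. 0b->0: no, a/bba meet in 0. Open state 1: 0b->1.
ba: 1a undefined. 1a->0: ok.
bb: 1b undefined. 1b->0: no, a/bba meet in 0. 1b->1: no, a/bba meet in 0. Open state 2: 1b->2.
bba: 2a undefined. 2a->0: no, a/bba meet in 0. 2a->1: no, abab/bba meet in 1. 2a->2: ok.
aabbb: 2b undefined. 2b->0: ok.
All examples now run through 3 states with every (state, symbol) defined. Accept strings end in {0,1}, Reject strings end in {2}; accept={0,1}.

states=3 start=0 accept={0,1} delta: 0a->0 0b->1 1a->0 1b->2 2a->2 2b->0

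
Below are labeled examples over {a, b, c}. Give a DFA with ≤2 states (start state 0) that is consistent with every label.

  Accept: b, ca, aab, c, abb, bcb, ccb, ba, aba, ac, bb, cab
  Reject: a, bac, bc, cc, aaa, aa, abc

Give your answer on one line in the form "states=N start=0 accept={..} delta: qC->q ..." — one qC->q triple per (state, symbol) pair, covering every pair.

Fold the examples into a partial DFA from state 0: repeatedly fix the first undefined (state, symbol) met by the shortest-then-alphabetical prefix, trying targets in increasing order and rejecting any under which an Accept and a Reject string meet in one state with the same remainder; add a state when all current targets are rejected. Accepting states are where Accept strings end.
a: 0a undefined. 0a->0: ok.
b: 0b undefined. 0b->0: no, b/a meet in 0. Open state 1: 0b->1.
c: 0c undefined. 0c->0: no, ca/a meet in 0. 0c->1: ok.
ba: 1a undefined. 1a->0: no, b/bac meet in 1. 1a->1: ok.
bb: 1b undefined. 1b->0: no, abb/a meet in 0. 1b->1: ok.
bc: 1c undefined. 1c->0: ok.
All examples now run through 2 states with every (state, symbol) defined. Accept strings end in {1}, Reject strings end in {0}; accept={1}.

states=2 start=0 accept={1} delta: 0a->0 0b->1 0c->1 1a->1 1b->1 1c->0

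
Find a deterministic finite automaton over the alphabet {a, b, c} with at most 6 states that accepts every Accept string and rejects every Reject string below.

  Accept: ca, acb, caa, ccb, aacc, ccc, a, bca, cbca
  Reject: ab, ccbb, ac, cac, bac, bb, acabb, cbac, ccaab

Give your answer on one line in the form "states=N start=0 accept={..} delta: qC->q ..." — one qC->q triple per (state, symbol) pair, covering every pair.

State merging on the prefix tree: take the shortest (then alphabetical) example prefix whose next move is undefined and point that move at state 0, else 1, else 2, ...; a target is out if some Accept/Reject pair would then sit in one state with the same input left (inseparable). If every existing state is out, open a new one.
a: 0a undefined. 0a->0: ok.
b: 0b undefined. 0b->0: no, a/ab meet in 0. Open state 1: 0b->1.
c: 0c undefined. 0c->0: no, ca/ac meet in 0. 0c->1: no, acb/bb meet in 1 with "b" left. Open state 2: 0c->2.
ba: 1a undefined. 1a->0: ok.
bb: 1b undefined. 1b->0: no, a/bb meet in 0. 1b->1: ok.
bc: 1c undefined. 1c->0: ok.
ca: 2a undefined. 2a->0: ok.
cb: 2b undefined. 2b->0: ok.
cc: 2c undefined. 2c->0: no, ccb/ab meet in 1. 2c->1: no, ccb/ab meet in 1. 2c->2: no, aacc/ac meet in 2. Open state 3: 2c->3.
cca: 3a undefined. 3a->0: ok.
ccb: 3b undefined. 3b->0: ok.
ccc: 3c undefined. 3c->0: ok.
All examples now run through 4 states with every (state, symbol) defined. Accept strings end in {0,3}, Reject strings end in {1,2}; accept={0,3}.

states=4 start=0 accept={0,3} delta: 0a->0 0b->1 0c->2 1a->0 1b->1 1c->0 2a->0 2b->0 2c->3 3a->0 3b->0 3c->0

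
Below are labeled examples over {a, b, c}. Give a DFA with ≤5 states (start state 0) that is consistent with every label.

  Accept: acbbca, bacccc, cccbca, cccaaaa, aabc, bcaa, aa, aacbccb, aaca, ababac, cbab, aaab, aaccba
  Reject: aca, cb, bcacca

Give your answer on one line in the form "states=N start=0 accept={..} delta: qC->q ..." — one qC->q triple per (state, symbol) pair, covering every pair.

Fold the examples into a partial DFA from state 0: repeatedly fix the first undefined (state, symbol) met by the shortest-then-alphabetical prefix, trying targets in increasing order and rejecting any under which an Accept and a Reject string meet in one state with the same remainder; add a state when all current targets are rejected. Accepting states are where Accept strings end.
a: 0a undefined. 0a->0: no, aaca/aca meet in 0 with "ca" left. Open state 1: 0a->1.
b: 0b undefined. 0b->0: ok.
c: 0c undefined. 0c->0: ok.
aa: 1a undefined. 1a->0: no, cccaaaa/cb meet in 0. 1a->1: no, aaca/aca meet in 1 with "ca" left. Open state 2: 1a->2.
ab: 1b undefined. 1b->0: no, cbab/cb meet in 0. 1b->1: ok.
ac: 1c undefined. 1c->0: no, acbbca/aca meet in 1. 1c->1: no, acbbca/aca meet in 2. 1c->2: no, aaca/bcacca meet in 2 with "ca" left. Open state 3: 1c->3.
aaa: 2a undefined. 2a->0: no, aaab/cb meet in 0. 2a->1: ok.
aab: 2b undefined. 2b->0: no, aabc/cb meet in 0. 2b->1: ok.
aac: 2c undefined. 2c->0: no, aacbccb/cb meet in 0. 2c->1: ok.
aca: 3a undefined. 3a->0: ok.
acb: 3b undefined. 3b->0: ok.
bacc: 3c undefined. 3c->0: no, acbbca/bcacca meet in 1. 3c->1: no, cccaaaa/bcacca meet in 2. 3c->2: no, acbbca/bcacca meet in 1. 3c->3: no, aacbccb/aca meet in 0. Open state 4: 3c->4.
baccc: 4c undefined. 4c->0: no, bacccc/aca meet in 0. 4c->1: ok.
bcacca: 4a undefined. 4a->0: ok.
aacbccb: 4b undefined. 4b->0: no, aacbccb/aca meet in 0. 4b->1: ok.
All examples now run through 5 states with every (state, symbol) defined. Accept strings end in {1,2,3}, Reject strings end in {0}; accept={1,2,3}.

states=5 start=0 accept={1,2,3} delta: 0a->1 0b->0 0c->0 1a->2 1b->1 1c->3 2a->1 2b->1 2c->1 3a->0 3b->0 3c->4 4a->0 4b->1 4c->1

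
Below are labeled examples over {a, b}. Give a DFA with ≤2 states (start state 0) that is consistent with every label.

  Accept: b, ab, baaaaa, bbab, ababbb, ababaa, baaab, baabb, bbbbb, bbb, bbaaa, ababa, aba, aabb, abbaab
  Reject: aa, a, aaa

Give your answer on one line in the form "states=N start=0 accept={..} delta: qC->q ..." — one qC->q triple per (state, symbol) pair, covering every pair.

states=2 start=0 accept={1} delta: 0a->0 0b->1 1a->1 1b->1

Fold the examples into a partial DFA from state 0: repeatedly fix the first undefined (state, symbol) met by the shortest-then-alphabetical prefix, trying targets in increasing order and rejecting any under which an Accept and a Reject string meet in one state with the same remainder; add a state when all current targets are rejected. Accepting states are where Accept strings end.
a: 0a undefined. 0a->0: ok.
b: 0b undefined. 0b->0: no, b/aa meet in 0. Open state 1: 0b->1.
ba: 1a undefined. 1a->0: no, baaaaa/aa meet in 0. 1a->1: ok.
bb: 1b undefined. 1b->0: no, ababbb/aa meet in 0. 1b->1: ok.
All examples now run through 2 states with every (state, symbol) defined. Accept strings end in {1}, Reject strings end in {0}; accept={1}.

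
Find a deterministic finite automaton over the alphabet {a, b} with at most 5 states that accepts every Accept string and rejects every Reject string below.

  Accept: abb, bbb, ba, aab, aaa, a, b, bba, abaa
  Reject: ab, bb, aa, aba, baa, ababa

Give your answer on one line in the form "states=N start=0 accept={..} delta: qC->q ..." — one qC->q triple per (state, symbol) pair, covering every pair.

states=5 start=0 accept={1,2} delta: 0a->1 0b->2 1a->0 1b->3 2a->1 2b->0 3a->4 3b->1 4a->1 4b->1

State merging on the prefix tree: take the shortest (then alphabetical) example prefix whose next move is undefined and point that move at state 0, else 1, else 2, ...; a target is out if some Accept/Reject pair would then sit in one state with the same input left (inseparable). If every existing state is out, open a new one.
a: 0a undefined. 0a->0: no, abb/bb meet in 0 with "bb" left. Open state 1: 0a->1.
b: 0b undefined. 0b->0: no, bbb/bb meet in 0. 0b->1: no, ba/aa meet in 1 with "a" left. Open state 2: 0b->2.
aa: 1a undefined. 1a->0: ok.
ab: 1b undefined. 1b->0: no, aaa/aba meet in 1. 1b->1: no, abb/ab meet in 1. 1b->2: no, abb/bb meet in 2 with "b" left. Open state 3: 1b->3.
ba: 2a undefined. 2a->0: no, ba/aa meet in 0. 2a->1: ok.
bb: 2b undefined. 2b->0: ok.
aba: 3a undefined. 3a->0: no, ba/ababa meet in 1. 3a->1: no, ba/aba meet in 1. 3a->2: no, bbb/aba meet in 2. 3a->3: no, abaa/ab meet in 3. Open state 4: 3a->4.
abb: 3b undefined. 3b->0: no, abb/bb meet in 0. 3b->1: ok.
abaa: 4a undefined. 4a->0: no, abaa/bb meet in 0. 4a->1: ok.
abab: 4b undefined. 4b->0: no, abb/ababa meet in 1. 4b->1: ok.
All examples now run through 5 states with every (state, symbol) defined. Accept strings end in {1,2}, Reject strings end in {0,3,4}; accept={1,2}.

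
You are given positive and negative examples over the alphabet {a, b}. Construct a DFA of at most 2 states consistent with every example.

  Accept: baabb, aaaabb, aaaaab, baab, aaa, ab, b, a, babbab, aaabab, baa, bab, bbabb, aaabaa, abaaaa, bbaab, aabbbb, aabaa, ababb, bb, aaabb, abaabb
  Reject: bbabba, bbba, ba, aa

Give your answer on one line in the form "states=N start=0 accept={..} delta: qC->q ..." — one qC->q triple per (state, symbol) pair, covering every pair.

Grow the machine one transition at a time. Run the examples from 0; the earliest place one falls off (shortest prefix, ties alphabetical) gets sent to the lowest-numbered state that keeps every Accept/Reject pair distinguishable — a pair clashes when both reach the same state with identical unread suffix — and to a fresh state only if none does.
a: 0a undefined. 0a->0: no, aaa/aa meet in 0. Open state 1: 0a->1.
b: 0b undefined. 0b->0: no, a/bbba meet in 1. 0b->1: ok.
aa: 1a undefined. 1a->0: ok.
ab: 1b undefined. 1b->0: no, aaaabb/bbabba meet in 0. 1b->1: ok.
All examples now run through 2 states with every (state, symbol) defined. Accept strings end in {1}, Reject strings end in {0}; accept={1}.

states=2 start=0 accept={1} delta: 0a->1 0b->1 1a->0 1b->1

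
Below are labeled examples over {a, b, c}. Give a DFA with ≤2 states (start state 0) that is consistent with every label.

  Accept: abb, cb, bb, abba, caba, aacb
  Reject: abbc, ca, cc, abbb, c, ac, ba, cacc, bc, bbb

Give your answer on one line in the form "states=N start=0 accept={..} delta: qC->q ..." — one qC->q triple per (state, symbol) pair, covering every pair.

State merging on the prefix tree: take the shortest (then alphabetical) example prefix whose next move is undefined and point that move at state 0, else 1, else 2, ...; a target is out if some Accept/Reject pair would then sit in one state with the same input left (inseparable). If every existing state is out, open a new one.
a: 0a undefined. 0a->0: ok.
b: 0b undefined. 0b->0: no, abb/abbb meet in 0. Open state 1: 0b->1.
c: 0c undefined. 0c->0: no, caba/ba meet in 1 with "a" left. 0c->1: ok.
ba: 1a undefined. 1a->0: no, caba/ca meet in 0. 1a->1: ok.
bb: 1b undefined. 1b->0: ok.
bc: 1c undefined. 1c->0: no, abb/cc meet in 0. 1c->1: ok.
All examples now run through 2 states with every (state, symbol) defined. Accept strings end in {0}, Reject strings end in {1}; accept={0}.

states=2 start=0 accept={0} delta: 0a->0 0b->1 0c->1 1a->1 1b->0 1c->1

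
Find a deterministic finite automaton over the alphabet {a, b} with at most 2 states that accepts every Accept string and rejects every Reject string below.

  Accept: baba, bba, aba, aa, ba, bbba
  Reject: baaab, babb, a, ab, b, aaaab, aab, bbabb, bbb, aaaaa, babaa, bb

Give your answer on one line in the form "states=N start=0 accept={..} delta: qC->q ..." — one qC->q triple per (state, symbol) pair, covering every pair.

states=2 start=0 accept={0} delta: 0a->1 0b->1 1a->0 1b->1

State merging on the prefix tree: take the shortest (then alphabetical) example prefix whose next move is undefined and point that move at state 0, else 1, else 2, ...; a target is out if some Accept/Reject pair would then sit in one state with the same input left (inseparable). If every existing state is out, open a new one.
a: 0a undefined. 0a->0: no, aa/a meet in 0. Open state 1: 0a->1.
b: 0b undefined. 0b->0: no, bba/a meet in 1. 0b->1: ok.
aa: 1a undefined. 1a->0: ok.
ab: 1b undefined. 1b->0: no, baba/babb meet in 0. 1b->1: ok.
All examples now run through 2 states with every (state, symbol) defined. Accept strings end in {0}, Reject strings end in {1}; accept={0}.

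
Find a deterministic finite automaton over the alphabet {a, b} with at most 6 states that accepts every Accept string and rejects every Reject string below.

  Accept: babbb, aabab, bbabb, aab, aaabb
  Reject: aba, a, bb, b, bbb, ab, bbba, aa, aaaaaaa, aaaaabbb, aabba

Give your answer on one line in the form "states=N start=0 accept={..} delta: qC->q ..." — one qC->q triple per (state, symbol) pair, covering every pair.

states=5 start=0 accept={3,4} delta: 0a->1 0b->0 1a->2 1b->2 2a->2 2b->3 3a->2 3b->4 4a->0 4b->0

Fold the examples into a partial DFA from state 0: repeatedly fix the first undefined (state, symbol) met by the shortest-then-alphabetical prefix, trying targets in increasing order and rejecting any under which an Accept and a Reject string meet in one state with the same remainder; add a state when all current targets are rejected. Accepting states are where Accept strings end.
a: 0a undefined. 0a->0: no, aab/b meet in 0 with "b" left. Open state 1: 0a->1.
b: 0b undefined. 0b->0: ok.
aa: 1a undefined. 1a->0: no, babbb/aaaaabbb meet in 1 with "bbb" left. 1a->1: no, babbb/aaaaabbb meet in 1 with "bbb" left. Open state 2: 1a->2.
ab: 1b undefined. 1b->0: no, babbb/bb meet in 0. 1b->1: no, babbb/a meet in 1. 1b->2: ok.
aaa: 2a undefined. 2a->0: no, aaabb/aba meet in 0. 2a->1: no, babbb/aaaaabbb meet in 2 with "bb" left. 2a->2: ok.
aab: 2b undefined. 2b->0: no, babbb/bb meet in 0. 2b->1: no, babbb/aba meet in 2. 2b->2: no, babbb/aba meet in 2. Open state 3: 2b->3.
aaba: 3a undefined. 3a->0: no, aabab/bb meet in 0. 3a->1: no, aabab/aba meet in 2. 3a->2: ok.
aabb: 3b undefined. 3b->0: no, babbb/bb meet in 0. 3b->1: no, babbb/a meet in 1. 3b->2: no, babbb/aba meet in 2. 3b->3: no, babbb/aaaaabbb meet in 3. Open state 4: 3b->4.
aabba: 4a undefined. 4a->0: ok.
aaaaabbb: 4b undefined. 4b->0: ok.
All examples now run through 5 states with every (state, symbol) defined. Accept strings end in {3,4}, Reject strings end in {0,1,2}; accept={3,4}.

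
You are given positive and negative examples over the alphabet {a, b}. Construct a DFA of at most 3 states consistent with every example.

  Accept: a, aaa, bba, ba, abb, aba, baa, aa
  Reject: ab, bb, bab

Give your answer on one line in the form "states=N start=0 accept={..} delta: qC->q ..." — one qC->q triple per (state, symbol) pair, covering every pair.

states=3 start=0 accept={1} delta: 0a->1 0b->0 1a->1 1b->2 2a->1 2b->1

Fold the examples into a partial DFA from state 0: repeatedly fix the first undefined (state, symbol) met by the shortest-then-alphabetical prefix, trying targets in increasing order and rejecting any under which an Accept and a Reject string meet in one state with the same remainder; add a state when all current targets are rejected. Accepting states are where Accept strings end.
a: 0a undefined. 0a->0: no, abb/bb meet in 0 with "bb" left. Open state 1: 0a->1.
b: 0b undefined. 0b->0: ok.
aa: 1a undefined. 1a->0: no, baa/bb meet in 0. 1a->1: ok.
ab: 1b undefined. 1b->0: no, abb/ab meet in 0. 1b->1: no, a/ab meet in 1. Open state 2: 1b->2.
aba: 2a undefined. 2a->0: no, aba/bb meet in 0. 2a->1: ok.
abb: 2b undefined. 2b->0: no, abb/bb meet in 0. 2b->1: ok.
All examples now run through 3 states with every (state, symbol) defined. Accept strings end in {1}, Reject strings end in {0,2}; accept={1}.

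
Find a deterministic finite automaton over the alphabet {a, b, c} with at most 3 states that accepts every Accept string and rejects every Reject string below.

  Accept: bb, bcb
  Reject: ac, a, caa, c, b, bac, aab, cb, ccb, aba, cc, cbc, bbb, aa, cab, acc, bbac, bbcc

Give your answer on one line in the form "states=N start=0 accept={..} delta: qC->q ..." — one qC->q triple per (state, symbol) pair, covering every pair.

states=3 start=0 accept={2} delta: 0a->0 0b->1 0c->0 1a->0 1b->2 1c->1 2a->0 2b->0 2c->0

State merging on the prefix tree: take the shortest (then alphabetical) example prefix whose next move is undefined and point that move at state 0, else 1, else 2, ...; a target is out if some Accept/Reject pair would then sit in one state with the same input left (inseparable). If every existing state is out, open a new one.
a: 0a undefined. 0a->0: ok.
b: 0b undefined. 0b->0: no, bb/a meet in 0. Open state 1: 0b->1.
c: 0c undefined. 0c->0: ok.
ba: 1a undefined. 1a->0: ok.
bb: 1b undefined. 1b->0: no, bb/ac meet in 0. 1b->1: no, bb/b meet in 1. Open state 2: 1b->2.
bc: 1c undefined. 1c->0: no, bcb/b meet in 1. 1c->1: ok.
bba: 2a undefined. 2a->0: ok.
bbb: 2b undefined. 2b->0: ok.
bbc: 2c undefined. 2c->0: ok.
All examples now run through 3 states with every (state, symbol) defined. Accept strings end in {2}, Reject strings end in {0,1}; accept={2}.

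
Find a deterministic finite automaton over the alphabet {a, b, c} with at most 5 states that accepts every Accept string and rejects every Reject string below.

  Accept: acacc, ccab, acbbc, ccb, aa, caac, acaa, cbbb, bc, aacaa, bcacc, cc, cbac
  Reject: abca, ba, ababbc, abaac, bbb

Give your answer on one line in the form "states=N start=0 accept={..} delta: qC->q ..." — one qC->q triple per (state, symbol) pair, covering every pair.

states=5 start=0 accept={0,2} delta: 0a->0 0b->1 0c->2 1a->3 1b->0 1c->2 2a->4 2b->0 2c->2 3a->3 3b->3 3c->1 4a->0 4b->0 4c->0

Grow the machine one transition at a time. Run the examples from 0; the earliest place one falls off (shortest prefix, ties alphabetical) gets sent to the lowest-numbered state that keeps every Accept/Reject pair distinguishable — a pair clashes when both reach the same state with identical unread suffix — and to a fresh state only if none does.
a: 0a undefined. 0a->0: ok.
b: 0b undefined. 0b->0: no, aa/ba meet in 0. Open state 1: 0b->1.
c: 0c undefined. 0c->0: no, cbbb/bbb meet in 1 with "bb" left. 0c->1: no, caac/abaac meet in 1 with "aac" left. Open state 2: 0c->2.
ba: 1a undefined. 1a->0: no, aa/ba meet in 0. 1a->1: no, bc/abaac meet in 1 with "c" left. 1a->2: no, acbbc/ababbc meet in 2 with "bbc" left. Open state 3: 1a->3.
bb: 1b undefined. 1b->0: ok.
bc: 1c undefined. 1c->0: no, aa/abca meet in 0. 1c->1: no, bc/bbb meet in 1. 1c->2: ok.
ca: 2a undefined. 2a->0: no, aa/abca meet in 0. 2a->1: no, acaa/ba meet in 3. 2a->2: no, acaa/abca meet in 2. 2a->3: no, caac/abaac meet in 3 with "ac" left. Open state 4: 2a->4.
cb: 2b undefined. 2b->0: ok.
cc: 2c undefined. 2c->0: no, ccab/bbb meet in 1. 2c->1: no, cc/bbb meet in 1. 2c->2: ok.
caa: 4a undefined. 4a->0: ok.
abaa: 3a undefined. 3a->0: no, acbbc/abaac meet in 2. 3a->1: no, acbbc/abaac meet in 2. 3a->2: no, acbbc/abaac meet in 2. 3a->3: ok.
abab: 3b undefined. 3b->0: no, acbbc/ababbc meet in 2. 3b->1: no, acbbc/ababbc meet in 2. 3b->2: no, acbbc/ababbc meet in 2. 3b->3: ok.
acac: 4c undefined. 4c->0: ok.
ccab: 4b undefined. 4b->0: ok.
abaac: 3c undefined. 3c->0: no, ccab/ababbc meet in 0. 3c->1: ok.
All examples now run through 5 states with every (state, symbol) defined. Accept strings end in {0,2}, Reject strings end in {1,3,4}; accept={0,2}.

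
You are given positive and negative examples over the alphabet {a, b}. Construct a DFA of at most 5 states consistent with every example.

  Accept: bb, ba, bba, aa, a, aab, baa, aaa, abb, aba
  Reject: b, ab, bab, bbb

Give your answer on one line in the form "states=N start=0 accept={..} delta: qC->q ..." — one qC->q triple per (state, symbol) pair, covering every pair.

states=4 start=0 accept={0,1,3} delta: 0a->1 0b->2 1a->3 1b->2 2a->0 2b->0 3a->0 3b->0

Grow the machine one transition at a time. Run the examples from 0; the earliest place one falls off (shortest prefix, ties alphabetical) gets sent to the lowest-numbered state that keeps every Accept/Reject pair distinguishable — a pair clashes when both reach the same state with identical unread suffix — and to a fresh state only if none does.
a: 0a undefined. 0a->0: no, aab/b meet in 0 with "b" left. Open state 1: 0a->1.
b: 0b undefined. 0b->0: no, bb/b meet in 0. 0b->1: no, bb/ab meet in 1 with "b" left. Open state 2: 0b->2.
aa: 1a undefined. 1a->0: no, aab/b meet in 2. 1a->1: no, aab/ab meet in 1 with "b" left. 1a->2: no, aa/b meet in 2. Open state 3: 1a->3.
ab: 1b undefined. 1b->0: no, abb/b meet in 2. 1b->1: no, a/ab meet in 1. 1b->2: ok.
ba: 2a undefined. 2a->0: ok.
bb: 2b undefined. 2b->0: ok.
aaa: 3a undefined. 3a->0: ok.
aab: 3b undefined. 3b->0: ok.
All examples now run through 4 states with every (state, symbol) defined. Accept strings end in {0,1,3}, Reject strings end in {2}; accept={0,1,3}.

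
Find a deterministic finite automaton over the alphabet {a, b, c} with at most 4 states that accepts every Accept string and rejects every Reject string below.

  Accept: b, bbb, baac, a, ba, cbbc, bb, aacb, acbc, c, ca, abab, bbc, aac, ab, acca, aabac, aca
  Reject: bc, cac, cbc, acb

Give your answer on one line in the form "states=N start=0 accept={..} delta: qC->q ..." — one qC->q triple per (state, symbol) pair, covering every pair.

states=4 start=0 accept={0,1,2} delta: 0a->1 0b->1 0c->0 1a->2 1b->0 1c->3 2a->0 2b->1 2c->0 3a->0 3b->3 3c->0

Fold the examples into a partial DFA from state 0: repeatedly fix the first undefined (state, symbol) met by the shortest-then-alphabetical prefix, trying targets in increasing order and rejecting any under which an Accept and a Reject string meet in one state with the same remainder; add a state when all current targets are rejected. Accepting states are where Accept strings end.
a: 0a undefined. 0a->0: no, aacb/acb meet in 0 with "cb" left. Open state 1: 0a->1.
b: 0b undefined. 0b->0: no, c/bc meet in 0 with "c" left. 0b->1: ok.
c: 0c undefined. 0c->0: ok.
aa: 1a undefined. 1a->0: no, baac/bc meet in 1 with "c" left. 1a->1: no, baac/bc meet in 1 with "c" left. Open state 2: 1a->2.
ab: 1b undefined. 1b->0: ok.
ac: 1c undefined. 1c->0: no, b/acb meet in 1. 1c->1: no, b/bc meet in 1. 1c->2: no, ba/bc meet in 2. Open state 3: 1c->3.
aab: 2b undefined. 2b->0: no, aabac/bc meet in 3. 2b->1: ok.
aac: 2c undefined. 2c->0: ok.
aca: 3a undefined. 3a->0: ok.
acb: 3b undefined. 3b->0: no, cbbc/acb meet in 0. 3b->1: no, b/acb meet in 1. 3b->2: no, ba/acb meet in 2. 3b->3: ok.
acc: 3c undefined. 3c->0: ok.
baa: 2a undefined. 2a->0: ok.
All examples now run through 4 states with every (state, symbol) defined. Accept strings end in {0,1,2}, Reject strings end in {3}; accept={0,1,2}.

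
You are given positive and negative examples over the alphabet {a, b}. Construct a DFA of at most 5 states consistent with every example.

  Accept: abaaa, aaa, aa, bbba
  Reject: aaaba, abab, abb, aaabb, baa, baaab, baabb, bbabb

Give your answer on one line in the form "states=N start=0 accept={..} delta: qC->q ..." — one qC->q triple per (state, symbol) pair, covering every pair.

states=4 start=0 accept={0} delta: 0a->0 0b->1 1a->2 1b->2 2a->3 2b->3 3a->0 3b->0

Grow the machine one transition at a time. Run the examples from 0; the earliest place one falls off (shortest prefix, ties alphabetical) gets sent to the lowest-numbered state that keeps every Accept/Reject pair distinguishable — a pair clashes when both reach the same state with identical unread suffix — and to a fresh state only if none does.
a: 0a undefined. 0a->0: ok.
b: 0b undefined. 0b->0: no, abaaa/aaaba meet in 0. Open state 1: 0b->1.
ba: 1a undefined. 1a->0: no, abaaa/aaaba meet in 0. 1a->1: no, abaaa/aaaba meet in 1. Open state 2: 1a->2.
bb: 1b undefined. 1b->0: no, aaa/abb meet in 0. 1b->1: no, bbba/aaaba meet in 2. 1b->2: ok.
baa: 2a undefined. 2a->0: no, abaaa/baa meet in 0. 2a->1: no, abaaa/aaaba meet in 2. 2a->2: no, abaaa/aaaba meet in 2. Open state 3: 2a->3.
bbb: 2b undefined. 2b->0: no, aaa/abab meet in 0. 2b->1: no, bbba/aaaba meet in 2. 2b->2: no, bbba/baa meet in 3. 2b->3: ok.
baaa: 3a undefined. 3a->0: ok.
baab: 3b undefined. 3b->0: ok.
All examples now run through 4 states with every (state, symbol) defined. Accept strings end in {0}, Reject strings end in {1,2,3}; accept={0}.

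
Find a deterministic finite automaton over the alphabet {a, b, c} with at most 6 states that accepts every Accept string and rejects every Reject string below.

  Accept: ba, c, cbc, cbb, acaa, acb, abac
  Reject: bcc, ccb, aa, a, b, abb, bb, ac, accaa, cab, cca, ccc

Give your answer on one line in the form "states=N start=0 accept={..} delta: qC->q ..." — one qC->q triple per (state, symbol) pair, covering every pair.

Fold the examples into a partial DFA from state 0: repeatedly fix the first undefined (state, symbol) met by the shortest-then-alphabetical prefix, trying targets in increasing order and rejecting any under which an Accept and a Reject string meet in one state with the same remainder; add a state when all current targets are rejected. Accepting states are where Accept strings end.
a: 0a undefined. 0a->0: no, c/ac meet in 0 with "c" left. Open state 1: 0a->1.
b: 0b undefined. 0b->0: no, ba/a meet in 1. 0b->1: no, ba/aa meet in 1 with "a" left. Open state 2: 0b->2.
c: 0c undefined. 0c->0: no, c/ccc meet in 0. 0c->1: no, c/a meet in 1. 0c->2: no, c/b meet in 2. Open state 3: 0c->3.
aa: 1a undefined. 1a->0: ok.
ab: 1b undefined. 1b->0: no, abac/ac meet in 1 with "c" left. 1b->1: ok.
ac: 1c undefined. 1c->0: no, acaa/aa meet in 0. 1c->1: no, acaa/a meet in 1. 1c->2: no, acb/bb meet in 2 with "b" left. 1c->3: no, c/ac meet in 3. Open state 4: 1c->4.
ba: 2a undefined. 2a->0: no, ba/aa meet in 0. 2a->1: no, ba/a meet in 1. 2a->2: no, ba/b meet in 2. 2a->3: ok.
bb: 2b undefined. 2b->0: ok.
bc: 2c undefined. 2c->0: no, ba/bcc meet in 3. 2c->1: ok.
ca: 3a undefined. 3a->0: ok.
cb: 3b undefined. 3b->0: no, cbb/b meet in 2. 3b->1: no, cbc/bcc meet in 4. 3b->2: no, cbc/a meet in 1. 3b->3: ok.
cc: 3c undefined. 3c->0: no, ba/ccc meet in 3. 3c->1: no, cbc/ccb meet in 1. 3c->2: no, ba/cca meet in 3. 3c->3: no, ba/ccb meet in 3. 3c->4: no, cbc/bcc meet in 4. Open state 5: 3c->5.
aca: 4a undefined. 4a->0: no, acaa/a meet in 1. 4a->1: no, acaa/aa meet in 0. 4a->2: ok.
acb: 4b undefined. 4b->0: no, acb/aa meet in 0. 4b->1: no, acb/a meet in 1. 4b->2: no, acb/b meet in 2. 4b->3: ok.
acc: 4c undefined. 4c->0: ok.
cca: 5a undefined. 5a->0: ok.
ccb: 5b undefined. 5b->0: ok.
ccc: 5c undefined. 5c->0: ok.
All examples now run through 6 states with every (state, symbol) defined. Accept strings end in {3,5}, Reject strings end in {0,1,2,4}; accept={3,5}.

states=6 start=0 accept={3,5} delta: 0a->1 0b->2 0c->3 1a->0 1b->1 1c->4 2a->3 2b->0 2c->1 3a->0 3b->3 3c->5 4a->2 4b->3 4c->0 5a->0 5b->0 5c->0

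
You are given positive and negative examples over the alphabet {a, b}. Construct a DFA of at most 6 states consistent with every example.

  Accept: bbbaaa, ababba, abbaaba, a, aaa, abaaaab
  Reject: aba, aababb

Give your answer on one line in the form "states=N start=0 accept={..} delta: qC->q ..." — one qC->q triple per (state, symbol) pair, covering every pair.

Fold the examples into a partial DFA from state 0: repeatedly fix the first undefined (state, symbol) met by the shortest-then-alphabetical prefix, trying targets in increasing order and rejecting any under which an Accept and a Reject string meet in one state with the same remainder; add a state when all current targets are rejected. Accepting states are where Accept strings end.
a: 0a undefined. 0a->0: ok.
b: 0b undefined. 0b->0: no, bbbaaa/aba meet in 0. Open state 1: 0b->1.
bb: 1b undefined. 1b->0: no, abbaaba/aba meet in 1 with "a" left. 1b->1: ok.
aba: 1a undefined. 1a->0: no, bbbaaa/aba meet in 0. 1a->1: no, bbbaaa/aba meet in 1. Open state 2: 1a->2.
abaa: 2a undefined. 2a->0: no, abbaaba/aba meet in 2. 2a->1: no, bbbaaa/aba meet in 2. 2a->2: no, bbbaaa/aba meet in 2. Open state 3: 2a->3.
abab: 2b undefined. 2b->0: no, ababba/aba meet in 2. 2b->1: no, ababba/aba meet in 2. 2b->2: ok.
abaaa: 3a undefined. 3a->0: ok.
abbaab: 3b undefined. 3b->0: ok.
All examples now run through 4 states with every (state, symbol) defined. Accept strings end in {0,1,3}, Reject strings end in {2}; accept={0,1,3}.

states=4 start=0 accept={0,1,3} delta: 0a->0 0b->1 1a->2 1b->1 2a->3 2b->2 3a->0 3b->0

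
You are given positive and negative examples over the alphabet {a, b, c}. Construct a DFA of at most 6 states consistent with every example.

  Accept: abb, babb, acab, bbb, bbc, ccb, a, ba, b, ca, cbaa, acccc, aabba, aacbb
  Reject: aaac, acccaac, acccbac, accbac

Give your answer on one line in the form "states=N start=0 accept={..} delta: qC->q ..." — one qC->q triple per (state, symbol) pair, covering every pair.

states=3 start=0 accept={0,1} delta: 0a->0 0b->1 0c->2 1a->0 1b->1 1c->0 2a->0 2b->0 2c->0

Grow the machine one transition at a time. Run the examples from 0; the earliest place one falls off (shortest prefix, ties alphabetical) gets sent to the lowest-numbered state that keeps every Accept/Reject pair distinguishable — a pair clashes when both reach the same state with identical unread suffix — and to a fresh state only if none does.
a: 0a undefined. 0a->0: ok.
b: 0b undefined. 0b->0: no, bbc/aaac meet in 0 with "c" left. Open state 1: 0b->1.
c: 0c undefined. 0c->0: no, a/aaac meet in 0. 0c->1: no, b/aaac meet in 1. Open state 2: 0c->2.
ba: 1a undefined. 1a->0: ok.
bb: 1b undefined. 1b->0: no, bbc/aaac meet in 2. 1b->1: ok.
ca: 2a undefined. 2a->0: ok.
cb: 2b undefined. 2b->0: ok.
cc: 2c undefined. 2c->0: ok.
bbc: 1c undefined. 1c->0: ok.
All examples now run through 3 states with every (state, symbol) defined. Accept strings end in {0,1}, Reject strings end in {2}; accept={0,1}.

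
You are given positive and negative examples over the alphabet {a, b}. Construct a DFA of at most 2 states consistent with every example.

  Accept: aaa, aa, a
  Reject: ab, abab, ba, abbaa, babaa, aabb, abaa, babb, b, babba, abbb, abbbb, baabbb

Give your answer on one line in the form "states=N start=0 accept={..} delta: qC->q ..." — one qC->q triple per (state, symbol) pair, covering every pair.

states=2 start=0 accept={0} delta: 0a->0 0b->1 1a->1 1b->1

State merging on the prefix tree: take the shortest (then alphabetical) example prefix whose next move is undefined and point that move at state 0, else 1, else 2, ...; a target is out if some Accept/Reject pair would then sit in one state with the same input left (inseparable). If every existing state is out, open a new one.
a: 0a undefined. 0a->0: ok.
b: 0b undefined. 0b->0: no, aaa/ab meet in 0. Open state 1: 0b->1.
ba: 1a undefined. 1a->0: no, aaa/ba meet in 0. 1a->1: ok.
abb: 1b undefined. 1b->0: no, aaa/abab meet in 0. 1b->1: ok.
All examples now run through 2 states with every (state, symbol) defined. Accept strings end in {0}, Reject strings end in {1}; accept={0}.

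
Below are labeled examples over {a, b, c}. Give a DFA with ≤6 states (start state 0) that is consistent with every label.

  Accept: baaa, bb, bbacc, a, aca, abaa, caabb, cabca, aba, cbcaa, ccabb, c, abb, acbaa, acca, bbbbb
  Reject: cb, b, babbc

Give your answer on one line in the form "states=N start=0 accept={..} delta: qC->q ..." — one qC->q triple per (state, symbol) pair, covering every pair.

Fold the examples into a partial DFA from state 0: repeatedly fix the first undefined (state, symbol) met by the shortest-then-alphabetical prefix, trying targets in increasing order and rejecting any under which an Accept and a Reject string meet in one state with the same remainder; add a state when all current targets are rejected. Accepting states are where Accept strings end.
a: 0a undefined. 0a->0: ok.
b: 0b undefined. 0b->0: no, baaa/b meet in 0. Open state 1: 0b->1.
c: 0c undefined. 0c->0: ok.
ba: 1a undefined. 1a->0: ok.
bb: 1b undefined. 1b->0: no, baaa/babbc meet in 0. 1b->1: no, bb/cb meet in 1. Open state 2: 1b->2.
bba: 2a undefined. 2a->0: ok.
bbb: 2b undefined. 2b->0: ok.
cbc: 1c undefined. 1c->0: ok.
babbc: 2c undefined. 2c->0: no, baaa/babbc meet in 0. 2c->1: ok.
All examples now run through 3 states with every (state, symbol) defined. Accept strings end in {0,2}, Reject strings end in {1}; accept={0,2}.

states=3 start=0 accept={0,2} delta: 0a->0 0b->1 0c->0 1a->0 1b->2 1c->0 2a->0 2b->0 2c->1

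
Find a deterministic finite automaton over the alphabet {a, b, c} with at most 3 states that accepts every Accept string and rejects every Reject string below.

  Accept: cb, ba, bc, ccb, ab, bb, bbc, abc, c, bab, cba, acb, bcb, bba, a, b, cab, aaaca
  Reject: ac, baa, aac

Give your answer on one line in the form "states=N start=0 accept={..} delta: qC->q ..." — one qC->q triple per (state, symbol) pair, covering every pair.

Fold the examples into a partial DFA from state 0: repeatedly fix the first undefined (state, symbol) met by the shortest-then-alphabetical prefix, trying targets in increasing order and rejecting any under which an Accept and a Reject string meet in one state with the same remainder; add a state when all current targets are rejected. Accepting states are where Accept strings end.
a: 0a undefined. 0a->0: no, c/ac meet in 0 with "c" left. Open state 1: 0a->1.
b: 0b undefined. 0b->0: ok.
c: 0c undefined. 0c->0: ok.
aa: 1a undefined. 1a->0: no, cb/baa meet in 0. 1a->1: no, ba/baa meet in 1. Open state 2: 1a->2.
ab: 1b undefined. 1b->0: ok.
ac: 1c undefined. 1c->0: no, cb/ac meet in 0. 1c->1: no, ba/ac meet in 1. 1c->2: ok.
aaa: 2a undefined. 2a->0: ok.
aac: 2c undefined. 2c->0: no, cb/aac meet in 0. 2c->1: no, ba/aac meet in 1. 2c->2: ok.
acb: 2b undefined. 2b->0: ok.
All examples now run through 3 states with every (state, symbol) defined. Accept strings end in {0,1}, Reject strings end in {2}; accept={0,1}.

states=3 start=0 accept={0,1} delta: 0a->1 0b->0 0c->0 1a->2 1b->0 1c->2 2a->0 2b->0 2c->2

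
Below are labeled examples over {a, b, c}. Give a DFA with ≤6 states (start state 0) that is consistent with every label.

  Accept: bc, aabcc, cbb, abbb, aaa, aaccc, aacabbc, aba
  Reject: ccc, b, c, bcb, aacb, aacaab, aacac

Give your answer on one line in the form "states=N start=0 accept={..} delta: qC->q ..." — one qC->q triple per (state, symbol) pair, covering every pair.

states=4 start=0 accept={2,3} delta: 0a->1 0b->1 0c->0 1a->2 1b->2 1c->2 2a->2 2b->1 2c->3 3a->3 3b->0 3c->1

Fold the examples into a partial DFA from state 0: repeatedly fix the first undefined (state, symbol) met by the shortest-then-alphabetical prefix, trying targets in increasing order and rejecting any under which an Accept and a Reject string meet in one state with the same remainder; add a state when all current targets are rejected. Accepting states are where Accept strings end.
a: 0a undefined. 0a->0: no, aaccc/ccc meet in 0 with "ccc" left. Open state 1: 0a->1.
b: 0b undefined. 0b->0: no, bc/c meet in 0 with "c" left. 0b->1: ok.
c: 0c undefined. 0c->0: ok.
aa: 1a undefined. 1a->0: no, bc/aacac meet in 1 with "c" left. 1a->1: no, aaa/b meet in 1. Open state 2: 1a->2.
ab: 1b undefined. 1b->0: no, cbb/ccc meet in 0. 1b->1: no, cbb/b meet in 1. 1b->2: ok.
bc: 1c undefined. 1c->0: no, bc/ccc meet in 0. 1c->1: no, bc/b meet in 1. 1c->2: ok.
aaa: 2a undefined. 2a->0: no, aaa/ccc meet in 0. 2a->1: no, aaa/b meet in 1. 2a->2: ok.
aab: 2b undefined. 2b->0: no, aabcc/ccc meet in 0. 2b->1: ok.
aac: 2c undefined. 2c->0: no, bc/aacac meet in 2. 2c->1: no, bc/aacb meet in 2. 2c->2: no, bc/aacac meet in 2. Open state 3: 2c->3.
aaca: 3a undefined. 3a->0: no, bc/aacaab meet in 2. 3a->1: no, bc/aacac meet in 2. 3a->2: no, aabcc/aacac meet in 3. 3a->3: ok.
aacb: 3b undefined. 3b->0: ok.
aacc: 3c undefined. 3c->0: no, aaccc/ccc meet in 0. 3c->1: ok.
All examples now run through 4 states with every (state, symbol) defined. Accept strings end in {2,3}, Reject strings end in {0,1}; accept={2,3}.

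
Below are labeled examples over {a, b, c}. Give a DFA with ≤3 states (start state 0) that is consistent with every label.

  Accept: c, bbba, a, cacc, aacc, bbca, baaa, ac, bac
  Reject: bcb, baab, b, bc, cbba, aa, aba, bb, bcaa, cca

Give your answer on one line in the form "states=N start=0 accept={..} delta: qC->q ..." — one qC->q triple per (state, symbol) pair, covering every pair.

states=3 start=0 accept={1} delta: 0a->1 0b->2 0c->1 1a->0 1b->1 1c->1 2a->1 2b->2 2c->0

Fold the examples into a partial DFA from state 0: repeatedly fix the first undefined (state, symbol) met by the shortest-then-alphabetical prefix, trying targets in increasing order and rejecting any under which an Accept and a Reject string meet in one state with the same remainder; add a state when all current targets are rejected. Accepting states are where Accept strings end.
a: 0a undefined. 0a->0: no, a/aa meet in 0. Open state 1: 0a->1.
b: 0b undefined. 0b->0: no, c/bc meet in 0 with "c" left. 0b->1: no, a/b meet in 1. Open state 2: 0b->2.
c: 0c undefined. 0c->0: no, a/cca meet in 1. 0c->1: ok.
aa: 1a undefined. 1a->0: ok.
ab: 1b undefined. 1b->0: no, c/aba meet in 1. 1b->1: ok.
ac: 1c undefined. 1c->0: no, c/cca meet in 1. 1c->1: ok.
ba: 2a undefined. 2a->0: no, c/baab meet in 1. 2a->1: ok.
bb: 2b undefined. 2b->0: no, bbca/cbba meet in 0. 2b->1: no, c/bb meet in 1. 2b->2: ok.
bc: 2c undefined. 2c->0: ok.
All examples now run through 3 states with every (state, symbol) defined. Accept strings end in {1}, Reject strings end in {0,2}; accept={1}.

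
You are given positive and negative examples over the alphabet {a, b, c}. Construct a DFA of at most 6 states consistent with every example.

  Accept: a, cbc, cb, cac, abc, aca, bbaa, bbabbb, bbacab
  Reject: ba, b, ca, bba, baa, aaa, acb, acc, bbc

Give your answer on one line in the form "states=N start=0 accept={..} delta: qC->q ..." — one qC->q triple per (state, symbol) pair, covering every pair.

states=5 start=0 accept={0,1,4} delta: 0a->1 0b->2 0c->1 1a->2 1b->0 1c->3 2a->2 2b->4 2c->0 3a->0 3b->2 3c->2 4a->3 4b->0 4c->2

State merging on the prefix tree: take the shortest (then alphabetical) example prefix whose next move is undefined and point that move at state 0, else 1, else 2, ...; a target is out if some Accept/Reject pair would then sit in one state with the same input left (inseparable). If every existing state is out, open a new one.
a: 0a undefined. 0a->0: no, a/aaa meet in 0. Open state 1: 0a->1.
b: 0b undefined. 0b->0: no, a/ba meet in 1. 0b->1: no, a/b meet in 1. Open state 2: 0b->2.
c: 0c undefined. 0c->0: no, a/ca meet in 1. 0c->1: ok.
aa: 1a undefined. 1a->0: no, a/aaa meet in 1. 1a->1: no, a/ca meet in 1. 1a->2: ok.
ab: 1b undefined. 1b->0: ok.
ac: 1c undefined. 1c->0: no, a/acc meet in 1. 1c->1: no, a/acc meet in 1. 1c->2: no, cac/acc meet in 2 with "c" left. Open state 3: 1c->3.
ba: 2a undefined. 2a->0: no, a/baa meet in 1. 2a->1: no, a/ba meet in 1. 2a->2: ok.
bb: 2b undefined. 2b->0: no, a/bba meet in 1. 2b->1: no, bbaa/ba meet in 2. 2b->2: no, cac/bbc meet in 2 with "c" left. 2b->3: no, aca/bba meet in 3 with "a" left. Open state 4: 2b->4.
aca: 3a undefined. 3a->0: ok.
acb: 3b undefined. 3b->0: no, cb/acb meet in 0. 3b->1: no, a/acb meet in 1. 3b->2: ok.
acc: 3c undefined. 3c->0: no, cb/acc meet in 0. 3c->1: no, a/acc meet in 1. 3c->2: ok.
bba: 4a undefined. 4a->0: no, cb/bba meet in 0. 4a->1: no, a/bba meet in 1. 4a->2: no, bbaa/ba meet in 2. 4a->3: ok.
bbc: 4c undefined. 4c->0: no, cb/bbc meet in 0. 4c->1: no, a/bbc meet in 1. 4c->2: ok.
cac: 2c undefined. 2c->0: ok.
bbabbb: 4b undefined. 4b->0: ok.
All examples now run through 5 states with every (state, symbol) defined. Accept strings end in {0,1,4}, Reject strings end in {2,3}; accept={0,1,4}.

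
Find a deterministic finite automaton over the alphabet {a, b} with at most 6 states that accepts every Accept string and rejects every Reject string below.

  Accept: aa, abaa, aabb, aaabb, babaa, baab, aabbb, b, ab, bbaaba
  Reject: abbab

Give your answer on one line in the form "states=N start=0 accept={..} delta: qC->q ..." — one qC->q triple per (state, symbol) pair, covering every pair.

Fold the examples into a partial DFA from state 0: repeatedly fix the first undefined (state, symbol) met by the shortest-then-alphabetical prefix, trying targets in increasing order and rejecting any under which an Accept and a Reject string meet in one state with the same remainder; add a state when all current targets are rejected. Accepting states are where Accept strings end.
a: 0a undefined. 0a->0: ok.
b: 0b undefined. 0b->0: no, aa/abbab meet in 0. Open state 1: 0b->1.
ba: 1a undefined. 1a->0: ok.
bb: 1b undefined. 1b->0: no, baab/abbab meet in 1. 1b->1: no, aabb/abbab meet in 1. Open state 2: 1b->2.
bba: 2a undefined. 2a->0: no, baab/abbab meet in 1. 2a->1: no, aabb/abbab meet in 2. 2a->2: no, aabbb/abbab meet in 2 with "b" left. Open state 3: 2a->3.
bbaa: 3a undefined. 3a->0: ok.
aabbb: 2b undefined. 2b->0: ok.
abbab: 3b undefined. 3b->0: no, aa/abbab meet in 0. 3b->1: no, baab/abbab meet in 1. 3b->2: no, aabb/abbab meet in 2. 3b->3: ok.
All examples now run through 4 states with every (state, symbol) defined. Accept strings end in {0,1,2}, Reject strings end in {3}; accept={0,1,2}.

states=4 start=0 accept={0,1,2} delta: 0a->0 0b->1 1a->0 1b->2 2a->3 2b->0 3a->0 3b->3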